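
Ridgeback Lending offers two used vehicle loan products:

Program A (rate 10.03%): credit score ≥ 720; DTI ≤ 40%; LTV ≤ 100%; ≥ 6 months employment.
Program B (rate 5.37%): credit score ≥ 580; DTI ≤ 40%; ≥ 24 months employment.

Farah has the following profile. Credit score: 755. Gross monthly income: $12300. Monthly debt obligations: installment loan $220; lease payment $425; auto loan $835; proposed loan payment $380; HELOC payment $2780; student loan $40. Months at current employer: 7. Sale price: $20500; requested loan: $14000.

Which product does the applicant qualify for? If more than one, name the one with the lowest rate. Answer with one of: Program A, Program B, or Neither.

Program A

Total debts = (220 + 425 + 835 + 380 + 2,780 + 40) = 4,680; DTI = 4,680/12,300 = 38%.
LTV = 14,000/20,500 = 68.3%.
Program A: score 755 ≥ 720; DTI 38% ≤ 40%; LTV 68.3% ≤ 100%; employment 7 ≥ 6 mo → qualifies.
Program B: score 755 ≥ 580; DTI 38% ≤ 40%; employment 7 < 24 mo → does not qualify.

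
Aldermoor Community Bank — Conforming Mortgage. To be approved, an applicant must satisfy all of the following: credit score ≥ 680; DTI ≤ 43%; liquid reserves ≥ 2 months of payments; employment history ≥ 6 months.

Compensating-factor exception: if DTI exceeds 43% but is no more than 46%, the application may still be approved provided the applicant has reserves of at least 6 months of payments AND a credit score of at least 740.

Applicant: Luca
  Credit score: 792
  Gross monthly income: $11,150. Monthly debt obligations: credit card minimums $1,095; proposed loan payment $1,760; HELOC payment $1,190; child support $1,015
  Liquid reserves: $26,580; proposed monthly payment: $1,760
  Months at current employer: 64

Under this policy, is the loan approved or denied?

Credit score 792 ≥ 680 (meets base)
Total debts = (1,095 + 1,760 + 1,190 + 1,015) = 5,060. DTI = 5,060/11,150 = 45.4% > 43% — standard DTI limit exceeded.
Reserves = 26,580/1,760 = 15.1 months ≥ 2
Employment 64 ≥ 6 months
45.4% falls in the override range (43%–46%), so the compensating-factor test applies.
Override check — reserves: 15.1 mo (ok); score: 792 (ok).
Both override conditions satisfied; DTI exception granted.

Approved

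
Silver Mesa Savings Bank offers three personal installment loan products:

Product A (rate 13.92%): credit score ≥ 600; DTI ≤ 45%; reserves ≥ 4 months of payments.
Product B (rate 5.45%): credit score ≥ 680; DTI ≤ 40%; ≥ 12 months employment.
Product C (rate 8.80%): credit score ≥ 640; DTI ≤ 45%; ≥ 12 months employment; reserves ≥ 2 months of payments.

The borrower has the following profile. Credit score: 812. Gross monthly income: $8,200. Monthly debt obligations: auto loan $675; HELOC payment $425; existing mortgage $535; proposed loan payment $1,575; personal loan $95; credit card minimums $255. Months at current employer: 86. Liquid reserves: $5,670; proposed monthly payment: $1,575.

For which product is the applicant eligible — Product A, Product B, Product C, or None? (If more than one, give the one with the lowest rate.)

Total debts = (675 + 425 + 535 + 1,575 + 95 + 255) = 3,560; DTI = 3,560/8,200 = 43.4%.
Reserves = 5,670/1,575 = 3.6 months.
Product A: score 812 ≥ 600; DTI 43.4% ≤ 45%; reserves 3.6 < 4 mo → does not qualify.
Product B: score 812 ≥ 680; DTI 43.4% > 40%; employment 86 ≥ 12 mo → does not qualify.
Product C: score 812 ≥ 640; DTI 43.4% ≤ 45%; employment 86 ≥ 12 mo; reserves 3.6 ≥ 2 mo → qualifies.

Product C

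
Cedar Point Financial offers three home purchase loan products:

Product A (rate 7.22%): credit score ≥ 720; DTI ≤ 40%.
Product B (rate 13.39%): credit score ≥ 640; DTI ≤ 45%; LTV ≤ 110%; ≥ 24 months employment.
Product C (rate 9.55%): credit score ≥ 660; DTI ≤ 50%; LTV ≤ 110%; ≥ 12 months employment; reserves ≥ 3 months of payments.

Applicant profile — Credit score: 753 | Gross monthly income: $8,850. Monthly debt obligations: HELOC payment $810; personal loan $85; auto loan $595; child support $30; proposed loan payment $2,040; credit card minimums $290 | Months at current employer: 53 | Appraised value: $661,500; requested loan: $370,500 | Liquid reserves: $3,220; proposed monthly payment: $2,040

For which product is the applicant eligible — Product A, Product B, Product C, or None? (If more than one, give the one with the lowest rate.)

Total debts = (810 + 85 + 595 + 30 + 2,040 + 290) = 3,850; DTI = 3,850/8,850 = 43.5%.
LTV = 370,500/661,500 = 56%.
Reserves = 3,220/2,040 = 1.6 months.
Product A: score 753 ≥ 720; DTI 43.5% > 40% → does not qualify.
Product B: score 753 ≥ 640; DTI 43.5% ≤ 45%; LTV 56% ≤ 110%; employment 53 ≥ 24 mo → qualifies.
Product C: score 753 ≥ 660; DTI 43.5% ≤ 50%; LTV 56% ≤ 110%; employment 53 ≥ 12 mo; reserves 1.6 < 3 mo → does not qualify.

Product B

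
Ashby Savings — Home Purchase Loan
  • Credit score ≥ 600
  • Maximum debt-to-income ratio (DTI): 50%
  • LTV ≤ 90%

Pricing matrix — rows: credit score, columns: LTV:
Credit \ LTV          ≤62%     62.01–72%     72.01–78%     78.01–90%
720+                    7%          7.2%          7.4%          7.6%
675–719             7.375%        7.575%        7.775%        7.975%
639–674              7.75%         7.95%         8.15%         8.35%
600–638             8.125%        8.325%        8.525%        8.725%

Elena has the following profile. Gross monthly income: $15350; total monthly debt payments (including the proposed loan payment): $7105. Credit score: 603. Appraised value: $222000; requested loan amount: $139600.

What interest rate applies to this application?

8.325%

Credit score 603 ≥ 600; DTI: 7,105 ÷ 15,350 = 46.3%, within the 50% cap
LTV: 139,600 ÷ 222,000 = 62.9%, within 90% cap
Score 603 is in the 600–638 band; LTV 62.9% is in the 62.01–72% band → 8.325%.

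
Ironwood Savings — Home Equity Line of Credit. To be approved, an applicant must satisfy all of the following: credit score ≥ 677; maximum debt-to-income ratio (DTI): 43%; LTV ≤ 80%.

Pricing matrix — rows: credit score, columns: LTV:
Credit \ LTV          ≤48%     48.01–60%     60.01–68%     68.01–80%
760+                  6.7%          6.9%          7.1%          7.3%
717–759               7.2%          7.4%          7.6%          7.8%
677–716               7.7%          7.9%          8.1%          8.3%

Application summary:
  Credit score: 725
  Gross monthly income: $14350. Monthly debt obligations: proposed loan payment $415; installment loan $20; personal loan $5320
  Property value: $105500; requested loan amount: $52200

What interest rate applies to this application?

7.4%

Credit score 725 ≥ 677; Total monthly debts = (415 + 20 + 5,320) = 5,755. Debt-to-income = 5,755/14,350 = 40.1% — meets 43% limit
LTV = 52,200/105,500 = 49.5% ≤ 80%
Row: 725 falls in 717–759. Column: 49.5% falls in 48.01–60%. Rate = 7.4%.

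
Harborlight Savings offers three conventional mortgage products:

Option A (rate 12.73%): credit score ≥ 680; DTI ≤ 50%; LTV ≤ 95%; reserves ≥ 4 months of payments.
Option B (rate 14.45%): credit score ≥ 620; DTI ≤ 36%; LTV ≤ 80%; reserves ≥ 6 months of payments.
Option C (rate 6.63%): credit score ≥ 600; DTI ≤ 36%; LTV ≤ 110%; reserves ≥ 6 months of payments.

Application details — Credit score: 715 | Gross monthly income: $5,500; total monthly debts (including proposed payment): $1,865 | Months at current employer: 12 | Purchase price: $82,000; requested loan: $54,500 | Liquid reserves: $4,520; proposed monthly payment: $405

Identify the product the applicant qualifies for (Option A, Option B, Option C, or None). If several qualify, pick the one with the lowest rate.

DTI = 1,865/5,500 = 33.9%.
LTV = 54,500/82,000 = 66.5%.
Reserves = 4,520/405 = 11.2 months.
Option A: score 715 ≥ 680; DTI 33.9% ≤ 50%; LTV 66.5% ≤ 95%; reserves 11.2 ≥ 4 mo → qualifies.
Option B: score 715 ≥ 620; DTI 33.9% ≤ 36%; LTV 66.5% ≤ 80%; reserves 11.2 ≥ 6 mo → qualifies.
Option C: score 715 ≥ 600; DTI 33.9% ≤ 36%; LTV 66.5% ≤ 110%; reserves 11.2 ≥ 6 mo → qualifies.
Qualifying: Option A, Option B, Option C. Lowest rate is 6.63% → Option C.

Option C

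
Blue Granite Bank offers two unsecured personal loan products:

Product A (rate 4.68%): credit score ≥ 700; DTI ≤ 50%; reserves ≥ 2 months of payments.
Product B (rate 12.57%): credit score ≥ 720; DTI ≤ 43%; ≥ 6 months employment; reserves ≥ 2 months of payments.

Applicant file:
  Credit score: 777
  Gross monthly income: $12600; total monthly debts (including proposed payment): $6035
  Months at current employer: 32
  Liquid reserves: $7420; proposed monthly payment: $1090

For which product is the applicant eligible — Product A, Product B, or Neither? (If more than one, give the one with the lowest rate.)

Product A

DTI = 6,035/12,600 = 47.9%.
Reserves = 7,420/1,090 = 6.8 months.
Product A: score 777 ≥ 700; DTI 47.9% ≤ 50%; reserves 6.8 ≥ 2 mo → qualifies.
Product B: score 777 ≥ 720; DTI 47.9% > 43%; employment 32 ≥ 6 mo; reserves 6.8 ≥ 2 mo → does not qualify.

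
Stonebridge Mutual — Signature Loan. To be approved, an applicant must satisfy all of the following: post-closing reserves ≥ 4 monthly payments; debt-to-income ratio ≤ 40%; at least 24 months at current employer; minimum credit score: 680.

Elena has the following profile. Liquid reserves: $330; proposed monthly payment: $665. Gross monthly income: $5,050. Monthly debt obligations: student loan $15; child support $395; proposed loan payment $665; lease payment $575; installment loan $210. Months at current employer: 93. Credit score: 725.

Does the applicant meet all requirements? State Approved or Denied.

Reserves: 330 ÷ 665 = 0.5 months (below 4-month minimum)
Total monthly debts = (15 + 395 + 665 + 575 + 210) = 1,860. DTI: 1,860 ÷ 5,050 = 36.8%, within the 40% cap
Employment 93 ≥ 24 months
Credit score 725 ≥ 680 (meets)
Fails on reserves.

Denied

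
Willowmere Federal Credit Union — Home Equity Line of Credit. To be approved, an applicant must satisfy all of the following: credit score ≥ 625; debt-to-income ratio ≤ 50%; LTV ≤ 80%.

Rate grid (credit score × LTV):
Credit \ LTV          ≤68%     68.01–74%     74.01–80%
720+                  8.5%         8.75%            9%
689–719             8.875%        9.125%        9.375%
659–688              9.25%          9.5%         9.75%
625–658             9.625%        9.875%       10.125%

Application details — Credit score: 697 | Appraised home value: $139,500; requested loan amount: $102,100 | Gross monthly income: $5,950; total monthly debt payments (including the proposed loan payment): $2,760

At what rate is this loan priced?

9.125%

Credit score 697 ≥ 625; DTI: 2,760 ÷ 5,950 = 46.4%, within the 50% cap
LTV: 102,100 ÷ 139,500 = 73.2%, within 80% cap
Row: 697 falls in 689–719. Column: 73.2% falls in 68.01–74%. Rate = 9.125%.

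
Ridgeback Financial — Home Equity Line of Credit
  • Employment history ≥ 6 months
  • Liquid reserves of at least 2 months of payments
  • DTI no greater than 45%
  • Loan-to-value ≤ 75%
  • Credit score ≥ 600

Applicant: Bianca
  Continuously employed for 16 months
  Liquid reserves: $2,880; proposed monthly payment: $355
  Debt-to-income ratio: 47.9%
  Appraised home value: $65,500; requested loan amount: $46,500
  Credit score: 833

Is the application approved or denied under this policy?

Employment 16 ≥ 6 months
Reserves: 2,880 ÷ 355 = 8.1 months (meets 2-month minimum)
DTI 47.9% > 45%
LTV = 46,500/65,500 = 71% ≤ 75%
Credit score 833 ≥ 600 (meets)
Fails on DTI.

Denied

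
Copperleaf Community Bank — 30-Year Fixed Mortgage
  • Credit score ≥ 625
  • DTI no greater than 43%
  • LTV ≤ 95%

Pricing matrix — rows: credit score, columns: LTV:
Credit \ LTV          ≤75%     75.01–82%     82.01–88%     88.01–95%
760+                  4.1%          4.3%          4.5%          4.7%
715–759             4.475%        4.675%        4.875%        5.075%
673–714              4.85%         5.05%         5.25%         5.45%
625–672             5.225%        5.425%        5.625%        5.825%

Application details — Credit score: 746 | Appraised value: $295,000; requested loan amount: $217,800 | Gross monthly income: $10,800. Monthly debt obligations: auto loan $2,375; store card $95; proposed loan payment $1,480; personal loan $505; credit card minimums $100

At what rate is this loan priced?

Credit score 746 ≥ 625; Total monthly debts = (2,375 + 95 + 1,480 + 505 + 100) = 4,555. DTI: 4,555 ÷ 10,800 = 42.2%, within the 43% cap
Loan-to-value = 217,800/295,000 = 73.8% — pass (95% max)
Row: 746 falls in 715–759. Column: 73.8% falls in ≤75%. Rate = 4.475%.

4.475%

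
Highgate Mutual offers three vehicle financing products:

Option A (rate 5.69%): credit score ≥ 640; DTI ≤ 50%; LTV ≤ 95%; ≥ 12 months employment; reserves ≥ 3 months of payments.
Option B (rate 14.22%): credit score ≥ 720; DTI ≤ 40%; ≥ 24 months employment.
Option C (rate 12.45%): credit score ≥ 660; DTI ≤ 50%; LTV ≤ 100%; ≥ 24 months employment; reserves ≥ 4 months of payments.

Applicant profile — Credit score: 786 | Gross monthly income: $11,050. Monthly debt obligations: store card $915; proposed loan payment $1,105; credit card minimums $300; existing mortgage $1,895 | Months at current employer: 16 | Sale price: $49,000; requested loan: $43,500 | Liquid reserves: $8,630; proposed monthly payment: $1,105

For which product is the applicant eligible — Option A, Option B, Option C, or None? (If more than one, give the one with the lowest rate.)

Total debts = (915 + 1,105 + 300 + 1,895) = 4,215; DTI = 4,215/11,050 = 38.1%.
LTV = 43,500/49,000 = 88.8%.
Reserves = 8,630/1,105 = 7.8 months.
Option A: score 786 ≥ 640; DTI 38.1% ≤ 50%; LTV 88.8% ≤ 95%; employment 16 ≥ 12 mo; reserves 7.8 ≥ 3 mo → qualifies.
Option B: score 786 ≥ 720; DTI 38.1% ≤ 40%; employment 16 < 24 mo → does not qualify.
Option C: score 786 ≥ 660; DTI 38.1% ≤ 50%; LTV 88.8% ≤ 100%; employment 16 < 24 mo; reserves 7.8 ≥ 4 mo → does not qualify.

Option A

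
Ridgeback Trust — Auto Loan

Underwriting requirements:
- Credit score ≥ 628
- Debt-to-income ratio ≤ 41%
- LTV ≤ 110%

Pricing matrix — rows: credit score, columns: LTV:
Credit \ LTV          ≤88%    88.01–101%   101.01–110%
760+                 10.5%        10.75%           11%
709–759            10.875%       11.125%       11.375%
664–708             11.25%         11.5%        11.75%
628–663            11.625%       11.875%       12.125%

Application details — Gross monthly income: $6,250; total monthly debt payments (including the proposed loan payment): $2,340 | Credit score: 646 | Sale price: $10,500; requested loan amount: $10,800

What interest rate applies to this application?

Credit score 646 ≥ 628; Debt-to-income = 2,340/6,250 = 37.4% — meets 41% limit
Loan-to-value = 10,800/10,500 = 102.9% — pass (110% max)
Credit 646 → row 628–663; LTV 102.9% → column 101.01–110%. Grid cell → 12.125%.

12.125%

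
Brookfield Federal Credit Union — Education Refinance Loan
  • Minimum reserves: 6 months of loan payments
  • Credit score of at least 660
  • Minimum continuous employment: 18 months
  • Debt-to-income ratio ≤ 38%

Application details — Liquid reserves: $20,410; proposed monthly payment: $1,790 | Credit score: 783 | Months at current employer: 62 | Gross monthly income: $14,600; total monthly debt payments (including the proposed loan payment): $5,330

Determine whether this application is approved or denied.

Approved

Reserves: 20,410 ÷ 1,790 = 11.4 months (meets 6-month minimum)
Credit score 783 ≥ 660 (meets)
Employment 62 ≥ 18 months
DTI: 5,330 ÷ 14,600 = 36.5%, within the 38% cap
All criteria satisfied.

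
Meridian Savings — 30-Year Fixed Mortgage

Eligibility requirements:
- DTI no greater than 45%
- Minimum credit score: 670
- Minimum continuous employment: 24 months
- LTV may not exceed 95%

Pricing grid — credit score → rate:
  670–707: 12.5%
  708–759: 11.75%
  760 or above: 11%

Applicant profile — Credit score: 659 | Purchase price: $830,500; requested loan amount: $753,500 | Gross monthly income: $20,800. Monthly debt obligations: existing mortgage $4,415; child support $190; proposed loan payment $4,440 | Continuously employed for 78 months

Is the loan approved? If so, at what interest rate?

Credit score 659 < 670 (below minimum)
Total monthly debts = (4,415 + 190 + 4,440) = 9,045. Debt-to-income = 9,045/20,800 = 43.5% — meets 45% limit
LTV = 753,500/830,500 = 90.7% ≤ 95%
Employment 78 ≥ 24 months
Not all requirements met → denied.

Denied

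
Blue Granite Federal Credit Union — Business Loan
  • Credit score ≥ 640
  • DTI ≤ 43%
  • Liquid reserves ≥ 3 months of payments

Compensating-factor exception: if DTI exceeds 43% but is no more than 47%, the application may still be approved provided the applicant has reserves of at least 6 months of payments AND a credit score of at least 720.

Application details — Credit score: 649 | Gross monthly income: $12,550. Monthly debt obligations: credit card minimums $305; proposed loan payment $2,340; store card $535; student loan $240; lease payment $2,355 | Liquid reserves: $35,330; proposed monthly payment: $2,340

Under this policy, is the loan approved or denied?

Credit score 649 ≥ 640 (meets base)
Total debts = (305 + 2,340 + 535 + 240 + 2,355) = 5,775. DTI: 5,775 ÷ 12,550 = 46%, over the 43% base limit.
Liquid reserves cover 35,330/2,340 = 15.1 months — ≥ 3 required
46% falls in the override range (43%–47%), so the compensating-factor test applies.
Override check — reserves: 15.1 mo (ok); score: 649 (below 720).
Compensating-factor requirement not fully met.

Denied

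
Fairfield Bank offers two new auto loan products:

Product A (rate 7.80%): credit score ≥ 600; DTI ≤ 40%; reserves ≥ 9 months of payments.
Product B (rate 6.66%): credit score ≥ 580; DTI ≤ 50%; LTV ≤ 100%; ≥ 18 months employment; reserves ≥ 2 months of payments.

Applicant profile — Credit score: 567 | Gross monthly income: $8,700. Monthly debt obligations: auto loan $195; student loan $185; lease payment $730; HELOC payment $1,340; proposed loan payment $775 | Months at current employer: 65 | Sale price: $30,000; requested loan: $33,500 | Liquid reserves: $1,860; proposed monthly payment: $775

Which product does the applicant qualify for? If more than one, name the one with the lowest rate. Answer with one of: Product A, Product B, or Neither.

Neither

Total debts = (195 + 185 + 730 + 1,340 + 775) = 3,225; DTI = 3,225/8,700 = 37.1%.
LTV = 33,500/30,000 = 111.7%.
Reserves = 1,860/775 = 2.4 months.
Product A: score 567 < 600; DTI 37.1% ≤ 40%; reserves 2.4 < 9 mo → does not qualify.
Product B: score 567 < 580; DTI 37.1% ≤ 50%; LTV 111.7% > 100%; employment 65 ≥ 18 mo; reserves 2.4 ≥ 2 mo → does not qualify.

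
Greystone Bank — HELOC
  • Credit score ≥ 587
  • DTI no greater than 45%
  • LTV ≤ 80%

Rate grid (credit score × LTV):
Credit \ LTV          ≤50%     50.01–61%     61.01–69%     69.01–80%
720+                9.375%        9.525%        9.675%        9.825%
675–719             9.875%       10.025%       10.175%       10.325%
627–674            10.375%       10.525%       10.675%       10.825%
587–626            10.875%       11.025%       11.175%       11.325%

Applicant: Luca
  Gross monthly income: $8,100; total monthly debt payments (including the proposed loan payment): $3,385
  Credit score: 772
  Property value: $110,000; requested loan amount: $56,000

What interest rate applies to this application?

Credit score 772 ≥ 587; DTI: 3,385 ÷ 8,100 = 41.8%, within the 45% cap
Loan-to-value = 56,000/110,000 = 50.9% — pass (80% max)
Row: 772 falls in 720+. Column: 50.9% falls in 50.01–61%. Rate = 9.525%.

9.525%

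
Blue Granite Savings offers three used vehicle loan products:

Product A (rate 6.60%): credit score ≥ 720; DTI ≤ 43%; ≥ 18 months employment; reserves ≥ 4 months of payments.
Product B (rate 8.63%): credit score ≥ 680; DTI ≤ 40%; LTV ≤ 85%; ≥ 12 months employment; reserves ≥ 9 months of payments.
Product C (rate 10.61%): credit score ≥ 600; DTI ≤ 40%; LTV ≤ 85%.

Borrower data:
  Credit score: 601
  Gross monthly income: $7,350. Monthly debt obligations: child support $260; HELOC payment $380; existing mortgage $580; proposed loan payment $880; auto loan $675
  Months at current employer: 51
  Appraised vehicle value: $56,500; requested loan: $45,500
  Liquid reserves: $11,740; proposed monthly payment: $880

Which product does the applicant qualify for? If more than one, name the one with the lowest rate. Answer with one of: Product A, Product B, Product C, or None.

Product C

Total debts = (260 + 380 + 580 + 880 + 675) = 2,775; DTI = 2,775/7,350 = 37.8%.
LTV = 45,500/56,500 = 80.5%.
Reserves = 11,740/880 = 13.3 months.
Product A: score 601 < 720; DTI 37.8% ≤ 43%; employment 51 ≥ 18 mo; reserves 13.3 ≥ 4 mo → does not qualify.
Product B: score 601 < 680; DTI 37.8% ≤ 40%; LTV 80.5% ≤ 85%; employment 51 ≥ 12 mo; reserves 13.3 ≥ 9 mo → does not qualify.
Product C: score 601 ≥ 600; DTI 37.8% ≤ 40%; LTV 80.5% ≤ 85% → qualifies.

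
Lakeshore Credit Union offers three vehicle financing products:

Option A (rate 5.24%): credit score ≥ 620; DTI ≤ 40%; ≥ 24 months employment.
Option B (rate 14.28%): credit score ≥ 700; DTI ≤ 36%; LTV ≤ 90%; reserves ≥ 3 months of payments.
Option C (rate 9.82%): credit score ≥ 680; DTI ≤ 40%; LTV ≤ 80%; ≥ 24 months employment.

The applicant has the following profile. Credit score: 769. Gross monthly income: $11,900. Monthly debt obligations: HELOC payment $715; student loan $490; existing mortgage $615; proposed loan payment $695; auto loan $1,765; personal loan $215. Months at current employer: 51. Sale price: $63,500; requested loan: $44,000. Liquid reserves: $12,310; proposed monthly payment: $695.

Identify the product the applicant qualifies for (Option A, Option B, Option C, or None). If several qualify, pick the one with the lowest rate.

Option A

Total debts = (715 + 490 + 615 + 695 + 1,765 + 215) = 4,495; DTI = 4,495/11,900 = 37.8%.
LTV = 44,000/63,500 = 69.3%.
Reserves = 12,310/695 = 17.7 months.
Option A: score 769 ≥ 620; DTI 37.8% ≤ 40%; employment 51 ≥ 24 mo → qualifies.
Option B: score 769 ≥ 700; DTI 37.8% > 36%; LTV 69.3% ≤ 90%; reserves 17.7 ≥ 3 mo → does not qualify.
Option C: score 769 ≥ 680; DTI 37.8% ≤ 40%; LTV 69.3% ≤ 80%; employment 51 ≥ 24 mo → qualifies.
Qualifying: Option A, Option C. Lowest rate is 5.24% → Option A.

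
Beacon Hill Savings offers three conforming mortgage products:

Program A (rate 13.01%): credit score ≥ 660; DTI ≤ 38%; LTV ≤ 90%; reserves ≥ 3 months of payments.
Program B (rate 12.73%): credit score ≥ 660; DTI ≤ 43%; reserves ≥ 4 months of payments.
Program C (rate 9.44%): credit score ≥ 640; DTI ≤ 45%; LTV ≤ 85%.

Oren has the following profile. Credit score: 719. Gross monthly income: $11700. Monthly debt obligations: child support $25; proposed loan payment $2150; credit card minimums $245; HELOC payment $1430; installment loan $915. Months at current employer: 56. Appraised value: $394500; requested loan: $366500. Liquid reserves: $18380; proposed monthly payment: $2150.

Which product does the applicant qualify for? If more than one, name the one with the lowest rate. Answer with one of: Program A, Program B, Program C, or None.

Total debts = (25 + 2,150 + 245 + 1,430 + 915) = 4,765; DTI = 4,765/11,700 = 40.7%.
LTV = 366,500/394,500 = 92.9%.
Reserves = 18,380/2,150 = 8.5 months.
Program A: score 719 ≥ 660; DTI 40.7% > 38%; LTV 92.9% > 90%; reserves 8.5 ≥ 3 mo → does not qualify.
Program B: score 719 ≥ 660; DTI 40.7% ≤ 43%; reserves 8.5 ≥ 4 mo → qualifies.
Program C: score 719 ≥ 640; DTI 40.7% ≤ 45%; LTV 92.9% > 85% → does not qualify.

Program B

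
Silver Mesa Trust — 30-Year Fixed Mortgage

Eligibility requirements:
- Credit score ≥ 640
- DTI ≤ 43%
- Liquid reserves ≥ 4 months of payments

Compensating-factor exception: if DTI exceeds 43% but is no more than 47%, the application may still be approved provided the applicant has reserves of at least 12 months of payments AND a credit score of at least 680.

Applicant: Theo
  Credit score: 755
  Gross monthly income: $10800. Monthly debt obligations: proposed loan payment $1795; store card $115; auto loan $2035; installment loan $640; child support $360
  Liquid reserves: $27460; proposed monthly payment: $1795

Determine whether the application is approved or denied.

Credit score 755 ≥ 640 (meets base)
Total debts = (1,795 + 115 + 2,035 + 640 + 360) = 4,945. DTI = 4,945/10,800 = 45.8% > 43% — standard DTI limit exceeded.
Liquid reserves cover 27,460/1,795 = 15.3 months — ≥ 4 required
DTI 45.8% is within the 43%–47% exception band; checking compensating factors.
Reserves 15.3 ≥ 12 months; credit score 755 ≥ 680.
Both compensating conditions met → exception applies.

Approved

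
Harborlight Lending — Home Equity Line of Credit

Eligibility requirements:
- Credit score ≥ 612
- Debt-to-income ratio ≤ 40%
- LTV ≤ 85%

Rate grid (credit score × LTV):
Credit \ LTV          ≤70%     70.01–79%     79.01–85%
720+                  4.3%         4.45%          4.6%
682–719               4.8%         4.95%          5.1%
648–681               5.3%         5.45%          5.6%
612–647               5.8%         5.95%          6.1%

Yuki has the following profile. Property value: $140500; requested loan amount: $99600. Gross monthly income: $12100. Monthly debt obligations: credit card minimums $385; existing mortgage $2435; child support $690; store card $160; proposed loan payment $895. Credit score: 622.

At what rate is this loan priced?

Credit score 622 ≥ 612; Total monthly debts = (385 + 2,435 + 690 + 160 + 895) = 4,565. Debt-to-income = 4,565/12,100 = 37.7% — meets 40% limit
LTV = 99,600/140,500 = 70.9% ≤ 85%
Row: 622 falls in 612–647. Column: 70.9% falls in 70.01–79%. Rate = 5.95%.

5.95%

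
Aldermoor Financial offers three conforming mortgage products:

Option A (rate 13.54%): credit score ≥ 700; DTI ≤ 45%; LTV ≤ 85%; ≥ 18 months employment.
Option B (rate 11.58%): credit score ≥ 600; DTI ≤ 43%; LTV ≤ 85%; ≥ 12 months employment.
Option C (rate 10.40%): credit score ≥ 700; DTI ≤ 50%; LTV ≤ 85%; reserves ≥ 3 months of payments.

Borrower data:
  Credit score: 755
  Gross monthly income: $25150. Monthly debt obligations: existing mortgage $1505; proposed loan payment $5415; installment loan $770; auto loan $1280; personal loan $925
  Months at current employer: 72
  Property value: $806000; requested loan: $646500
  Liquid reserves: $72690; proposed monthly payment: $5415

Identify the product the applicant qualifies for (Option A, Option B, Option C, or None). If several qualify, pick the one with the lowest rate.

Total debts = (1,505 + 5,415 + 770 + 1,280 + 925) = 9,895; DTI = 9,895/25,150 = 39.3%.
LTV = 646,500/806,000 = 80.2%.
Reserves = 72,690/5,415 = 13.4 months.
Option A: score 755 ≥ 700; DTI 39.3% ≤ 45%; LTV 80.2% ≤ 85%; employment 72 ≥ 18 mo → qualifies.
Option B: score 755 ≥ 600; DTI 39.3% ≤ 43%; LTV 80.2% ≤ 85%; employment 72 ≥ 12 mo → qualifies.
Option C: score 755 ≥ 700; DTI 39.3% ≤ 50%; LTV 80.2% ≤ 85%; reserves 13.4 ≥ 3 mo → qualifies.
Qualifying: Option A, Option B, Option C. Lowest rate is 10.40% → Option C.

Option C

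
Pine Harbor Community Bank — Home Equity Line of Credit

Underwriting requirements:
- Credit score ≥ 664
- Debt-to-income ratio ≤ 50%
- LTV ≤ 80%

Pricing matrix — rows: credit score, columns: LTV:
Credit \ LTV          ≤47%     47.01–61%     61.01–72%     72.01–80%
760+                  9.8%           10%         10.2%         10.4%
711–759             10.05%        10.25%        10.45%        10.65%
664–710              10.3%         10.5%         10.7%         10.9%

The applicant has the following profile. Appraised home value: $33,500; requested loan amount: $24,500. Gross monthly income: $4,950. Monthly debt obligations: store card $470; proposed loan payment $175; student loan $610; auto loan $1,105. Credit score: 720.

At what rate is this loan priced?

10.65%

Credit score 720 ≥ 664; Total monthly debts = (470 + 175 + 610 + 1,105) = 2,360. DTI = 2,360/4,950 = 47.7% ≤ 50%
Loan-to-value = 24,500/33,500 = 73.1% — pass (80% max)
Row: 720 falls in 711–759. Column: 73.1% falls in 72.01–80%. Rate = 10.65%.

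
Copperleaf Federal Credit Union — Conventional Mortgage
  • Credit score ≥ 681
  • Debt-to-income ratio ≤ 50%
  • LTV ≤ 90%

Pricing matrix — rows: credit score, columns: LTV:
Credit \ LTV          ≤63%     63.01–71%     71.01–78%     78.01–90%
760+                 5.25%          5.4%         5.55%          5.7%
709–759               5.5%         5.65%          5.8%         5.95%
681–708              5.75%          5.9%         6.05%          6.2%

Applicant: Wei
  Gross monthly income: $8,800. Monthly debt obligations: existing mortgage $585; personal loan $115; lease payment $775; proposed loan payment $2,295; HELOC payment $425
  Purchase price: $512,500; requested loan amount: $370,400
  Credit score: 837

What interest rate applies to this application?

Credit score 837 ≥ 681; Total monthly debts = (585 + 115 + 775 + 2,295 + 425) = 4,195. Debt-to-income = 4,195/8,800 = 47.7% — meets 50% limit
LTV = 370,400/512,500 = 72.3% ≤ 90%
Row: 837 falls in 760+. Column: 72.3% falls in 71.01–78%. Rate = 5.55%.

5.55%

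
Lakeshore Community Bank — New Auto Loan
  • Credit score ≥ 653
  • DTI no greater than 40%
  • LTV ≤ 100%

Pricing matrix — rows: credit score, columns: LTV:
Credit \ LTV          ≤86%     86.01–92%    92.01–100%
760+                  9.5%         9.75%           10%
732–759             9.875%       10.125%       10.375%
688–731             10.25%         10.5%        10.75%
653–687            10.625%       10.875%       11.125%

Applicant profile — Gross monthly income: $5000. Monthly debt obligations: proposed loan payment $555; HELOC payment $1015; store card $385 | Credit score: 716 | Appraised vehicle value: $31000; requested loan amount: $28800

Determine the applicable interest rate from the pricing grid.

Credit score 716 ≥ 653; Total monthly debts = (555 + 1,015 + 385) = 1,955. DTI: 1,955 ÷ 5,000 = 39.1%, within the 40% cap
Loan-to-value = 28,800/31,000 = 92.9% — pass (100% max)
Credit 716 → row 688–731; LTV 92.9% → column 92.01–100%. Grid cell → 10.75%.

10.75%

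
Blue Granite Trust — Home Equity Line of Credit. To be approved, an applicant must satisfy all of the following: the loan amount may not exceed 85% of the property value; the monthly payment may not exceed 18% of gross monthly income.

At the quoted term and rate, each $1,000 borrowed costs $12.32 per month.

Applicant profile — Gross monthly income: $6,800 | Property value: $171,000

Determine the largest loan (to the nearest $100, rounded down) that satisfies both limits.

$99,300

Payment cap: 18% × $6,800 = $1,224/month.
At $12.32 per $1,000, that supports 1,224/12.32 × 1,000 ≈ $99,350 → $99,300.
LTV cap: 85% × $171,000 = $145,350 → $145,300.
Binding constraint: payment-to-income.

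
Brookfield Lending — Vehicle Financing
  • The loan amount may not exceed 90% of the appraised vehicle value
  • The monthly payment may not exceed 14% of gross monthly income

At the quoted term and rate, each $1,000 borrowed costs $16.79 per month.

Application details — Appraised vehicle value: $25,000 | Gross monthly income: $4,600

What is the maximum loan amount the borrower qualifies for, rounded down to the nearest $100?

$22,500

Payment cap: 14% × $4,600 = $644/month.
At $16.79 per $1,000, that supports 644/16.79 × 1,000 ≈ $38,356 → $38,300.
LTV cap: 90% × $25,000 = $22,500 → $22,500.
Binding constraint: loan-to-value.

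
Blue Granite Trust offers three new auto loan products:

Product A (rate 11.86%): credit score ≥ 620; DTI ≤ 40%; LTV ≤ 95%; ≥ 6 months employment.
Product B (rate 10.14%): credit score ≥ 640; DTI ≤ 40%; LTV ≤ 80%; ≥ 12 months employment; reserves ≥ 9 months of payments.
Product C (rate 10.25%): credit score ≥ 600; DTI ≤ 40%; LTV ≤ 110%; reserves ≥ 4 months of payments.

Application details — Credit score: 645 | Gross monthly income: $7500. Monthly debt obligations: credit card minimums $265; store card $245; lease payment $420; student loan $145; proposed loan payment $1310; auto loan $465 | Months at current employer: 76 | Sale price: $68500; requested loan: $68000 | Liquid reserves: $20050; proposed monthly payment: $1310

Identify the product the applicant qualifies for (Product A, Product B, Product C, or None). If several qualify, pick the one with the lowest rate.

Product C

Total debts = (265 + 245 + 420 + 145 + 1,310 + 465) = 2,850; DTI = 2,850/7,500 = 38%.
LTV = 68,000/68,500 = 99.3%.
Reserves = 20,050/1,310 = 15.3 months.
Product A: score 645 ≥ 620; DTI 38% ≤ 40%; LTV 99.3% > 95%; employment 76 ≥ 6 mo → does not qualify.
Product B: score 645 ≥ 640; DTI 38% ≤ 40%; LTV 99.3% > 80%; employment 76 ≥ 12 mo; reserves 15.3 ≥ 9 mo → does not qualify.
Product C: score 645 ≥ 600; DTI 38% ≤ 40%; LTV 99.3% ≤ 110%; reserves 15.3 ≥ 4 mo → qualifies.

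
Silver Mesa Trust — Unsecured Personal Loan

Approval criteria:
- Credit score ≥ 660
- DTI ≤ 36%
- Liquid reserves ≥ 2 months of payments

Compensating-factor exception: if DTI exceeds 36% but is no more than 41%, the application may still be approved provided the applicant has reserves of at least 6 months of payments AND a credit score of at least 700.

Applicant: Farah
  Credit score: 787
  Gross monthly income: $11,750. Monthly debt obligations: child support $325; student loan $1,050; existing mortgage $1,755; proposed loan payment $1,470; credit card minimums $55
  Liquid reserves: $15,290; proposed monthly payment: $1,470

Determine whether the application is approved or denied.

Credit score 787 ≥ 660 (meets base)
Total debts = (325 + 1,050 + 1,755 + 1,470 + 55) = 4,655. DTI = 4,655/11,750 = 39.6% > 36% — standard DTI limit exceeded.
Reserves = 15,290/1,470 = 10.4 months ≥ 2
39.6% falls in the override range (36%–41%), so the compensating-factor test applies.
Override check — reserves: 10.4 mo (ok); score: 787 (ok).
Both compensating conditions met → exception applies.

Approved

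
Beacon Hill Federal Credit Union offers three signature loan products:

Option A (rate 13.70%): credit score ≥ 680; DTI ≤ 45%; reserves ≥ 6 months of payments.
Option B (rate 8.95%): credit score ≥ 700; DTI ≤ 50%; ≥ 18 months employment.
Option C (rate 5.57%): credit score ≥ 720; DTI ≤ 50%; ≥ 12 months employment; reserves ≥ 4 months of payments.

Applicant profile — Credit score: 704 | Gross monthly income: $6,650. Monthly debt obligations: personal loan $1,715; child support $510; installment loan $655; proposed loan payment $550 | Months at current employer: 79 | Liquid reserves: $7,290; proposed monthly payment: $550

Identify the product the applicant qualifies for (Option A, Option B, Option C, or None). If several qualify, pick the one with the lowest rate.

None

Total debts = (1,715 + 510 + 655 + 550) = 3,430; DTI = 3,430/6,650 = 51.6%.
Reserves = 7,290/550 = 13.3 months.
Option A: score 704 ≥ 680; DTI 51.6% > 45%; reserves 13.3 ≥ 6 mo → does not qualify.
Option B: score 704 ≥ 700; DTI 51.6% > 50%; employment 79 ≥ 18 mo → does not qualify.
Option C: score 704 < 720; DTI 51.6% > 50%; employment 79 ≥ 12 mo; reserves 13.3 ≥ 4 mo → does not qualify.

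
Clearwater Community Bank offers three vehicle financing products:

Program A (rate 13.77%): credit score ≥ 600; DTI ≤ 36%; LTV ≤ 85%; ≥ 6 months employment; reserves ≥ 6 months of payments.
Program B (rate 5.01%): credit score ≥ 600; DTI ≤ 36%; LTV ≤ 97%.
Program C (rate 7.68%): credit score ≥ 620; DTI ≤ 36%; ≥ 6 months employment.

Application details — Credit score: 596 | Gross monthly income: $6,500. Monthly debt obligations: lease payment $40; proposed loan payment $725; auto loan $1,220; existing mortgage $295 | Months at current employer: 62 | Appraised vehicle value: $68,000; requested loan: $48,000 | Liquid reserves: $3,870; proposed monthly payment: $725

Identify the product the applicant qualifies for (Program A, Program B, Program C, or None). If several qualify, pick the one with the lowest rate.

None

Total debts = (40 + 725 + 1,220 + 295) = 2,280; DTI = 2,280/6,500 = 35.1%.
LTV = 48,000/68,000 = 70.6%.
Reserves = 3,870/725 = 5.3 months.
Program A: score 596 < 600; DTI 35.1% ≤ 36%; LTV 70.6% ≤ 85%; employment 62 ≥ 6 mo; reserves 5.3 < 6 mo → does not qualify.
Program B: score 596 < 600; DTI 35.1% ≤ 36%; LTV 70.6% ≤ 97% → does not qualify.
Program C: score 596 < 620; DTI 35.1% ≤ 36%; employment 62 ≥ 6 mo → does not qualify.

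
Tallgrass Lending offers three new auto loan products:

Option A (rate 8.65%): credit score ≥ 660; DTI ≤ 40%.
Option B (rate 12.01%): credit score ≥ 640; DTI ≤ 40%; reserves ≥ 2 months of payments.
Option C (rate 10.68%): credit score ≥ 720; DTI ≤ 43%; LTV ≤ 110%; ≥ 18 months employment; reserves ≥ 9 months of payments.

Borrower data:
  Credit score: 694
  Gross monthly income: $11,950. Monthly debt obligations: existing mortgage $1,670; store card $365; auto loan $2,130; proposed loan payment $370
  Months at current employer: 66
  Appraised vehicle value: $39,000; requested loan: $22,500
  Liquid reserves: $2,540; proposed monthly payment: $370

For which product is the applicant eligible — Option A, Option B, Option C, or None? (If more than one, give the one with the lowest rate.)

Option A

Total debts = (1,670 + 365 + 2,130 + 370) = 4,535; DTI = 4,535/11,950 = 37.9%.
LTV = 22,500/39,000 = 57.7%.
Reserves = 2,540/370 = 6.9 months.
Option A: score 694 ≥ 660; DTI 37.9% ≤ 40% → qualifies.
Option B: score 694 ≥ 640; DTI 37.9% ≤ 40%; reserves 6.9 ≥ 2 mo → qualifies.
Option C: score 694 < 720; DTI 37.9% ≤ 43%; LTV 57.7% ≤ 110%; employment 66 ≥ 18 mo; reserves 6.9 < 9 mo → does not qualify.
Qualifying: Option A, Option B. Lowest rate is 8.65% → Option A.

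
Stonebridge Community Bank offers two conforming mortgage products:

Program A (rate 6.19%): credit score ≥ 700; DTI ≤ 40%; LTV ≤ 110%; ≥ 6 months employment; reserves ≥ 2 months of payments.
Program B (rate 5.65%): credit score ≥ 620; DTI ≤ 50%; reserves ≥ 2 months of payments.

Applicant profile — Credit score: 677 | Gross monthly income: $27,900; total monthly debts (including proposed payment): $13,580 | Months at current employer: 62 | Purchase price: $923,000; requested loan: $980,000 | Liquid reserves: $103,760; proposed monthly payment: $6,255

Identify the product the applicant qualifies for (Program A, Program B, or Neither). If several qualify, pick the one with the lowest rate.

Program B

DTI = 13,580/27,900 = 48.7%.
LTV = 980,000/923,000 = 106.2%.
Reserves = 103,760/6,255 = 16.6 months.
Program A: score 677 < 700; DTI 48.7% > 40%; LTV 106.2% ≤ 110%; employment 62 ≥ 6 mo; reserves 16.6 ≥ 2 mo → does not qualify.
Program B: score 677 ≥ 620; DTI 48.7% ≤ 50%; reserves 16.6 ≥ 2 mo → qualifies.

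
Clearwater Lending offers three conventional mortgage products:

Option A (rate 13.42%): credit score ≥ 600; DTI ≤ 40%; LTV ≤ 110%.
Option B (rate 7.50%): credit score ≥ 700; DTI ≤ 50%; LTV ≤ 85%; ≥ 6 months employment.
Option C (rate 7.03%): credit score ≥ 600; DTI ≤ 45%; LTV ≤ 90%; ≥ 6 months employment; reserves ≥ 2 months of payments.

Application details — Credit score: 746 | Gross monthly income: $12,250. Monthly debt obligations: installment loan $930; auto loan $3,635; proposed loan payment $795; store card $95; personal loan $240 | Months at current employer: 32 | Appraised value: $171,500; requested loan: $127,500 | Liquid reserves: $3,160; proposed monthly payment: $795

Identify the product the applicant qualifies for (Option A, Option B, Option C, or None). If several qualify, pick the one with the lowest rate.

Option B

Total debts = (930 + 3,635 + 795 + 95 + 240) = 5,695; DTI = 5,695/12,250 = 46.5%.
LTV = 127,500/171,500 = 74.3%.
Reserves = 3,160/795 = 4.0 months.
Option A: score 746 ≥ 600; DTI 46.5% > 40%; LTV 74.3% ≤ 110% → does not qualify.
Option B: score 746 ≥ 700; DTI 46.5% ≤ 50%; LTV 74.3% ≤ 85%; employment 32 ≥ 6 mo → qualifies.
Option C: score 746 ≥ 600; DTI 46.5% > 45%; LTV 74.3% ≤ 90%; employment 32 ≥ 6 mo; reserves 4.0 ≥ 2 mo → does not qualify.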